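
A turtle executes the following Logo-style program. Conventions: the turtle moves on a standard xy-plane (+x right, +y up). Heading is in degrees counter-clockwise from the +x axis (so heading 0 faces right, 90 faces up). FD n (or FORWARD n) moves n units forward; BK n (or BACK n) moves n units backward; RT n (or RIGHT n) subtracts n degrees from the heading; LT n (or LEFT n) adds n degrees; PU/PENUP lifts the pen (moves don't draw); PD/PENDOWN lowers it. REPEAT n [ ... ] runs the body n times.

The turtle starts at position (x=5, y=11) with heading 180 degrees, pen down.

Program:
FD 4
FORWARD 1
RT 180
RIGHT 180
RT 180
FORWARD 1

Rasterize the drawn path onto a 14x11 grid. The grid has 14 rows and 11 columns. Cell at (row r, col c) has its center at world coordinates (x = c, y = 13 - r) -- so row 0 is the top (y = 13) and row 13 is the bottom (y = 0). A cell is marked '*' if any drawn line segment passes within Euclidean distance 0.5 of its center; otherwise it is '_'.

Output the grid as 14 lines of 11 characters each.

Segment 0: (5,11) -> (1,11)
Segment 1: (1,11) -> (0,11)
Segment 2: (0,11) -> (1,11)

Answer: ___________
___________
******_____
___________
___________
___________
___________
___________
___________
___________
___________
___________
___________
___________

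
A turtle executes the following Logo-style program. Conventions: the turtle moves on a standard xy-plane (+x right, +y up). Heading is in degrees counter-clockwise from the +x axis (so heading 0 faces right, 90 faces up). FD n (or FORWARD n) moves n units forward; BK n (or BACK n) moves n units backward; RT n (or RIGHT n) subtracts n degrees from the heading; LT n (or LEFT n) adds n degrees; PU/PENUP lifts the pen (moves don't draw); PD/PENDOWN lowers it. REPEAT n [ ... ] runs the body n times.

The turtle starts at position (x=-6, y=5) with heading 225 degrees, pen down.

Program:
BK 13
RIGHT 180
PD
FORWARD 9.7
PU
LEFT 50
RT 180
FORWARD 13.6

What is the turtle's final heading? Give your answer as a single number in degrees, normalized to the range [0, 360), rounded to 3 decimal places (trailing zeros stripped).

Executing turtle program step by step:
Start: pos=(-6,5), heading=225, pen down
BK 13: (-6,5) -> (3.192,14.192) [heading=225, draw]
RT 180: heading 225 -> 45
PD: pen down
FD 9.7: (3.192,14.192) -> (10.051,21.051) [heading=45, draw]
PU: pen up
LT 50: heading 45 -> 95
RT 180: heading 95 -> 275
FD 13.6: (10.051,21.051) -> (11.237,7.503) [heading=275, move]
Final: pos=(11.237,7.503), heading=275, 2 segment(s) drawn

Answer: 275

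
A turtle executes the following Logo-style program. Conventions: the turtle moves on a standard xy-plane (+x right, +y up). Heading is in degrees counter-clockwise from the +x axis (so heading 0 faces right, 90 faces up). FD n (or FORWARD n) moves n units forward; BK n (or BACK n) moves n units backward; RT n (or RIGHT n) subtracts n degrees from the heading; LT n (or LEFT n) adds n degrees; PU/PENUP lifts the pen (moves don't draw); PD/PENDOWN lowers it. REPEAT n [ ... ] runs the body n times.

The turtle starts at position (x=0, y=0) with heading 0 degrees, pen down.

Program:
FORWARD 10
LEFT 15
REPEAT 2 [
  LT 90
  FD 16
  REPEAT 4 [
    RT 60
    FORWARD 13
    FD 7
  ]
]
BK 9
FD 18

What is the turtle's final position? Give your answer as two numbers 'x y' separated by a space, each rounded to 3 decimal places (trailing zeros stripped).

Executing turtle program step by step:
Start: pos=(0,0), heading=0, pen down
FD 10: (0,0) -> (10,0) [heading=0, draw]
LT 15: heading 0 -> 15
REPEAT 2 [
  -- iteration 1/2 --
  LT 90: heading 15 -> 105
  FD 16: (10,0) -> (5.859,15.455) [heading=105, draw]
  REPEAT 4 [
    -- iteration 1/4 --
    RT 60: heading 105 -> 45
    FD 13: (5.859,15.455) -> (15.051,24.647) [heading=45, draw]
    FD 7: (15.051,24.647) -> (20.001,29.597) [heading=45, draw]
    -- iteration 2/4 --
    RT 60: heading 45 -> 345
    FD 13: (20.001,29.597) -> (32.558,26.232) [heading=345, draw]
    FD 7: (32.558,26.232) -> (39.32,24.421) [heading=345, draw]
    -- iteration 3/4 --
    RT 60: heading 345 -> 285
    FD 13: (39.32,24.421) -> (42.684,11.864) [heading=285, draw]
    FD 7: (42.684,11.864) -> (44.496,5.102) [heading=285, draw]
    -- iteration 4/4 --
    RT 60: heading 285 -> 225
    FD 13: (44.496,5.102) -> (35.304,-4.09) [heading=225, draw]
    FD 7: (35.304,-4.09) -> (30.354,-9.04) [heading=225, draw]
  ]
  -- iteration 2/2 --
  LT 90: heading 225 -> 315
  FD 16: (30.354,-9.04) -> (41.668,-20.354) [heading=315, draw]
  REPEAT 4 [
    -- iteration 1/4 --
    RT 60: heading 315 -> 255
    FD 13: (41.668,-20.354) -> (38.303,-32.911) [heading=255, draw]
    FD 7: (38.303,-32.911) -> (36.491,-39.672) [heading=255, draw]
    -- iteration 2/4 --
    RT 60: heading 255 -> 195
    FD 13: (36.491,-39.672) -> (23.934,-43.037) [heading=195, draw]
    FD 7: (23.934,-43.037) -> (17.173,-44.849) [heading=195, draw]
    -- iteration 3/4 --
    RT 60: heading 195 -> 135
    FD 13: (17.173,-44.849) -> (7.98,-35.656) [heading=135, draw]
    FD 7: (7.98,-35.656) -> (3.03,-30.707) [heading=135, draw]
    -- iteration 4/4 --
    RT 60: heading 135 -> 75
    FD 13: (3.03,-30.707) -> (6.395,-18.15) [heading=75, draw]
    FD 7: (6.395,-18.15) -> (8.207,-11.388) [heading=75, draw]
  ]
]
BK 9: (8.207,-11.388) -> (5.877,-20.081) [heading=75, draw]
FD 18: (5.877,-20.081) -> (10.536,-2.695) [heading=75, draw]
Final: pos=(10.536,-2.695), heading=75, 21 segment(s) drawn

Answer: 10.536 -2.695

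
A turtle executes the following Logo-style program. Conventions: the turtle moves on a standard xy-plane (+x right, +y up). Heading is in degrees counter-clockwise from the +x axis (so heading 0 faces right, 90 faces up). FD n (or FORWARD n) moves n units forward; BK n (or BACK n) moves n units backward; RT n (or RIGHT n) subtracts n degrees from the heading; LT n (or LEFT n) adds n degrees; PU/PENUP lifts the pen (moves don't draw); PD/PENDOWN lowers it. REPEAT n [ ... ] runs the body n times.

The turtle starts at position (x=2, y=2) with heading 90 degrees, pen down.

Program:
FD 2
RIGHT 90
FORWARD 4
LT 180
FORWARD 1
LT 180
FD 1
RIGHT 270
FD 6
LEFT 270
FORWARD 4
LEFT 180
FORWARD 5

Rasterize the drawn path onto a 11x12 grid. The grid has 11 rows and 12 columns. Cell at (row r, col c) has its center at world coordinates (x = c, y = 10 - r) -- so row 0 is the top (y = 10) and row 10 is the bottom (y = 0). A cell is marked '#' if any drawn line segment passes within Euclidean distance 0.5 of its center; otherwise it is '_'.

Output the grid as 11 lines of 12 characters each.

Segment 0: (2,2) -> (2,4)
Segment 1: (2,4) -> (6,4)
Segment 2: (6,4) -> (5,4)
Segment 3: (5,4) -> (6,4)
Segment 4: (6,4) -> (6,10)
Segment 5: (6,10) -> (10,10)
Segment 6: (10,10) -> (5,10)

Answer: _____######_
______#_____
______#_____
______#_____
______#_____
______#_____
__#####_____
__#_________
__#_________
____________
____________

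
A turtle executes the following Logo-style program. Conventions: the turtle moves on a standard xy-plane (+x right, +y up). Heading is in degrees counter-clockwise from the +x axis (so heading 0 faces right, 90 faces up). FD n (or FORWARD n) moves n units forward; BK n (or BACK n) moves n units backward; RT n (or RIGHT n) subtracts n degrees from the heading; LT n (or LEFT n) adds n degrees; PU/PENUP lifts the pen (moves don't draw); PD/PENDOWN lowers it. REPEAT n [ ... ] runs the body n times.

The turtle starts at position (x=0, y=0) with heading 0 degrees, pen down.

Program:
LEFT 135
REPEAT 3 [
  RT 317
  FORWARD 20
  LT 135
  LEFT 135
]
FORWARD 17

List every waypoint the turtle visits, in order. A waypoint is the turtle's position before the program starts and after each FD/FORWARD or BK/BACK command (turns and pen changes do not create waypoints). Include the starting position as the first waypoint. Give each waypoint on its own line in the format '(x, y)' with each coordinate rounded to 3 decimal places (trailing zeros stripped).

Executing turtle program step by step:
Start: pos=(0,0), heading=0, pen down
LT 135: heading 0 -> 135
REPEAT 3 [
  -- iteration 1/3 --
  RT 317: heading 135 -> 178
  FD 20: (0,0) -> (-19.988,0.698) [heading=178, draw]
  LT 135: heading 178 -> 313
  LT 135: heading 313 -> 88
  -- iteration 2/3 --
  RT 317: heading 88 -> 131
  FD 20: (-19.988,0.698) -> (-33.109,15.792) [heading=131, draw]
  LT 135: heading 131 -> 266
  LT 135: heading 266 -> 41
  -- iteration 3/3 --
  RT 317: heading 41 -> 84
  FD 20: (-33.109,15.792) -> (-31.018,35.683) [heading=84, draw]
  LT 135: heading 84 -> 219
  LT 135: heading 219 -> 354
]
FD 17: (-31.018,35.683) -> (-14.112,33.906) [heading=354, draw]
Final: pos=(-14.112,33.906), heading=354, 4 segment(s) drawn
Waypoints (5 total):
(0, 0)
(-19.988, 0.698)
(-33.109, 15.792)
(-31.018, 35.683)
(-14.112, 33.906)

Answer: (0, 0)
(-19.988, 0.698)
(-33.109, 15.792)
(-31.018, 35.683)
(-14.112, 33.906)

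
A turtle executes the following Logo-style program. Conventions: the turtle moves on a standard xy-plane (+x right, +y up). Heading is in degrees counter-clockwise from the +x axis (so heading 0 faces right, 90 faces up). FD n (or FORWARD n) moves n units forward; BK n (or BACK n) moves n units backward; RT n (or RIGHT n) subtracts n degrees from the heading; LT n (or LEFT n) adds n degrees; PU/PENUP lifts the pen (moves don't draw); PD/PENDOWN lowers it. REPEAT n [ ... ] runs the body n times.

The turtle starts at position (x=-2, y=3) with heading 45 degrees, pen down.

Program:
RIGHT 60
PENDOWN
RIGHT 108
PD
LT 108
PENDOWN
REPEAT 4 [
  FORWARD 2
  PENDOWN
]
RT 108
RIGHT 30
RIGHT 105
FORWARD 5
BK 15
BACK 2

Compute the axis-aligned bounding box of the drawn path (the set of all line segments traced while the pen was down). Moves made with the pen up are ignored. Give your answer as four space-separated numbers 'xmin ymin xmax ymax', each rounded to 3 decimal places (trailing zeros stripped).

Answer: -2 -10.808 8.222 5.82

Derivation:
Executing turtle program step by step:
Start: pos=(-2,3), heading=45, pen down
RT 60: heading 45 -> 345
PD: pen down
RT 108: heading 345 -> 237
PD: pen down
LT 108: heading 237 -> 345
PD: pen down
REPEAT 4 [
  -- iteration 1/4 --
  FD 2: (-2,3) -> (-0.068,2.482) [heading=345, draw]
  PD: pen down
  -- iteration 2/4 --
  FD 2: (-0.068,2.482) -> (1.864,1.965) [heading=345, draw]
  PD: pen down
  -- iteration 3/4 --
  FD 2: (1.864,1.965) -> (3.796,1.447) [heading=345, draw]
  PD: pen down
  -- iteration 4/4 --
  FD 2: (3.796,1.447) -> (5.727,0.929) [heading=345, draw]
  PD: pen down
]
RT 108: heading 345 -> 237
RT 30: heading 237 -> 207
RT 105: heading 207 -> 102
FD 5: (5.727,0.929) -> (4.688,5.82) [heading=102, draw]
BK 15: (4.688,5.82) -> (7.807,-8.852) [heading=102, draw]
BK 2: (7.807,-8.852) -> (8.222,-10.808) [heading=102, draw]
Final: pos=(8.222,-10.808), heading=102, 7 segment(s) drawn

Segment endpoints: x in {-2, -0.068, 1.864, 3.796, 4.688, 5.727, 7.807, 8.222}, y in {-10.808, -8.852, 0.929, 1.447, 1.965, 2.482, 3, 5.82}
xmin=-2, ymin=-10.808, xmax=8.222, ymax=5.82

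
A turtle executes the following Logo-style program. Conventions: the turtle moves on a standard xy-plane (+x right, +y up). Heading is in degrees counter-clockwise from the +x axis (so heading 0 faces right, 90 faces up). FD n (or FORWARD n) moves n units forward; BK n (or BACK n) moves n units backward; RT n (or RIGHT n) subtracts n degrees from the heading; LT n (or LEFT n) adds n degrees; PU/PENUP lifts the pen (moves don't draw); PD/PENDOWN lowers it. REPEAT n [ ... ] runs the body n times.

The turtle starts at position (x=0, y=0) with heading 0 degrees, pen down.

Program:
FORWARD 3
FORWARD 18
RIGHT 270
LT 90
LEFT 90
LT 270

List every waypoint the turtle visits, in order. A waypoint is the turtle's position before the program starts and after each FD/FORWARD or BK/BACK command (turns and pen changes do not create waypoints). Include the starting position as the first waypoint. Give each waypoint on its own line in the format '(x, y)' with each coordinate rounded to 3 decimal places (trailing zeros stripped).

Executing turtle program step by step:
Start: pos=(0,0), heading=0, pen down
FD 3: (0,0) -> (3,0) [heading=0, draw]
FD 18: (3,0) -> (21,0) [heading=0, draw]
RT 270: heading 0 -> 90
LT 90: heading 90 -> 180
LT 90: heading 180 -> 270
LT 270: heading 270 -> 180
Final: pos=(21,0), heading=180, 2 segment(s) drawn
Waypoints (3 total):
(0, 0)
(3, 0)
(21, 0)

Answer: (0, 0)
(3, 0)
(21, 0)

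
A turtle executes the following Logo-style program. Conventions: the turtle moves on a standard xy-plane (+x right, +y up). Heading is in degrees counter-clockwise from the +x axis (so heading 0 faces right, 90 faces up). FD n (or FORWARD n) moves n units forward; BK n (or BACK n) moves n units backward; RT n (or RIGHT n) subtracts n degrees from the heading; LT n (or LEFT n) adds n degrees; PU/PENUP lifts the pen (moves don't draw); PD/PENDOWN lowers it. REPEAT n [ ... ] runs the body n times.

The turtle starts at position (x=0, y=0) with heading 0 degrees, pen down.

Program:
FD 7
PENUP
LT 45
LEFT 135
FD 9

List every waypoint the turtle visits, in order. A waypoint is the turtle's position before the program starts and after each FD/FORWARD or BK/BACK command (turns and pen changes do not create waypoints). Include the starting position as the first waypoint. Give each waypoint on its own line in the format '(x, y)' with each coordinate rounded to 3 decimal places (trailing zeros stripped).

Executing turtle program step by step:
Start: pos=(0,0), heading=0, pen down
FD 7: (0,0) -> (7,0) [heading=0, draw]
PU: pen up
LT 45: heading 0 -> 45
LT 135: heading 45 -> 180
FD 9: (7,0) -> (-2,0) [heading=180, move]
Final: pos=(-2,0), heading=180, 1 segment(s) drawn
Waypoints (3 total):
(0, 0)
(7, 0)
(-2, 0)

Answer: (0, 0)
(7, 0)
(-2, 0)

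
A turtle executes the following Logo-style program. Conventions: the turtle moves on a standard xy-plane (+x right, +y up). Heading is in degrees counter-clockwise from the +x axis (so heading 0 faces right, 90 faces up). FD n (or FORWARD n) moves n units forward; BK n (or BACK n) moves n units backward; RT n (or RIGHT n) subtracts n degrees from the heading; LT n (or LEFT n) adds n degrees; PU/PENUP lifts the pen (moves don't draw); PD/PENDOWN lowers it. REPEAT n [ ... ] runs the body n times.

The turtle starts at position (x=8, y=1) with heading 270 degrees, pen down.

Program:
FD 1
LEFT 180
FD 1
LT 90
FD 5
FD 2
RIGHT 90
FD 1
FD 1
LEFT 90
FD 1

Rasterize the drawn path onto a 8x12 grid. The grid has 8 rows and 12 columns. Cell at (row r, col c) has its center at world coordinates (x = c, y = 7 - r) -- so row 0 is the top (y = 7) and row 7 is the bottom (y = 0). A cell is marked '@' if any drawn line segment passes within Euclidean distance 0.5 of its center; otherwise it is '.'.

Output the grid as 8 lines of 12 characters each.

Segment 0: (8,1) -> (8,0)
Segment 1: (8,0) -> (8,1)
Segment 2: (8,1) -> (3,1)
Segment 3: (3,1) -> (1,1)
Segment 4: (1,1) -> (1,2)
Segment 5: (1,2) -> (1,3)
Segment 6: (1,3) -> (0,3)

Answer: ............
............
............
............
@@..........
.@..........
.@@@@@@@@...
........@...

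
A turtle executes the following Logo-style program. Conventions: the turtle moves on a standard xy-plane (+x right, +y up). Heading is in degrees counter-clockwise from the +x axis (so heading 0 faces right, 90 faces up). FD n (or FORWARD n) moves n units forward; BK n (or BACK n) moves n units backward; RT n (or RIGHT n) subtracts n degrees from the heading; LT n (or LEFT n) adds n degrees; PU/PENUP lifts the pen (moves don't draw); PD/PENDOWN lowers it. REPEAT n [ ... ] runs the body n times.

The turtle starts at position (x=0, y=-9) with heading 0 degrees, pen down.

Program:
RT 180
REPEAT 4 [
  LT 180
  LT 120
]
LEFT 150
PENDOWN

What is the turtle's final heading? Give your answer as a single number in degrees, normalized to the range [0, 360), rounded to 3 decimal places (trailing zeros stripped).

Answer: 90

Derivation:
Executing turtle program step by step:
Start: pos=(0,-9), heading=0, pen down
RT 180: heading 0 -> 180
REPEAT 4 [
  -- iteration 1/4 --
  LT 180: heading 180 -> 0
  LT 120: heading 0 -> 120
  -- iteration 2/4 --
  LT 180: heading 120 -> 300
  LT 120: heading 300 -> 60
  -- iteration 3/4 --
  LT 180: heading 60 -> 240
  LT 120: heading 240 -> 0
  -- iteration 4/4 --
  LT 180: heading 0 -> 180
  LT 120: heading 180 -> 300
]
LT 150: heading 300 -> 90
PD: pen down
Final: pos=(0,-9), heading=90, 0 segment(s) drawn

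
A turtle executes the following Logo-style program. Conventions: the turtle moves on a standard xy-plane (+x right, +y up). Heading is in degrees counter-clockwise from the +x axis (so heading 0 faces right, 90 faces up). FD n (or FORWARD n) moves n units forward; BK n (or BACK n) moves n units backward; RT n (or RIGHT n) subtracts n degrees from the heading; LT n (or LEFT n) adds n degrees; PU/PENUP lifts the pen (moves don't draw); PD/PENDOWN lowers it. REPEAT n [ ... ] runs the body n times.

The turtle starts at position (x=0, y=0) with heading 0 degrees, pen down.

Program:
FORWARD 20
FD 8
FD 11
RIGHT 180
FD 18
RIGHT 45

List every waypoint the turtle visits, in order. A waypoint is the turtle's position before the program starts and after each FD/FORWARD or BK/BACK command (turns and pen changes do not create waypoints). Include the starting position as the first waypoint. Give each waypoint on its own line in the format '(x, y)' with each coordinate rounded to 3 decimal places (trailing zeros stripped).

Executing turtle program step by step:
Start: pos=(0,0), heading=0, pen down
FD 20: (0,0) -> (20,0) [heading=0, draw]
FD 8: (20,0) -> (28,0) [heading=0, draw]
FD 11: (28,0) -> (39,0) [heading=0, draw]
RT 180: heading 0 -> 180
FD 18: (39,0) -> (21,0) [heading=180, draw]
RT 45: heading 180 -> 135
Final: pos=(21,0), heading=135, 4 segment(s) drawn
Waypoints (5 total):
(0, 0)
(20, 0)
(28, 0)
(39, 0)
(21, 0)

Answer: (0, 0)
(20, 0)
(28, 0)
(39, 0)
(21, 0)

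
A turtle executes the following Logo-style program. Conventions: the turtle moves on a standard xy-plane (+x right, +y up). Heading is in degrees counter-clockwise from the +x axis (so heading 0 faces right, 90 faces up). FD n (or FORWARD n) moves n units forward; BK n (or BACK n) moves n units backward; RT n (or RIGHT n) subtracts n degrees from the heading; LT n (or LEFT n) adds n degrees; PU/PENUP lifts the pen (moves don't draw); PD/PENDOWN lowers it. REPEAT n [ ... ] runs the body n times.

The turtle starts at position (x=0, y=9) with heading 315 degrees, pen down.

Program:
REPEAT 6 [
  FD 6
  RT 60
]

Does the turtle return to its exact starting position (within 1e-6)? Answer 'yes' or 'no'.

Answer: yes

Derivation:
Executing turtle program step by step:
Start: pos=(0,9), heading=315, pen down
REPEAT 6 [
  -- iteration 1/6 --
  FD 6: (0,9) -> (4.243,4.757) [heading=315, draw]
  RT 60: heading 315 -> 255
  -- iteration 2/6 --
  FD 6: (4.243,4.757) -> (2.69,-1.038) [heading=255, draw]
  RT 60: heading 255 -> 195
  -- iteration 3/6 --
  FD 6: (2.69,-1.038) -> (-3.106,-2.591) [heading=195, draw]
  RT 60: heading 195 -> 135
  -- iteration 4/6 --
  FD 6: (-3.106,-2.591) -> (-7.348,1.652) [heading=135, draw]
  RT 60: heading 135 -> 75
  -- iteration 5/6 --
  FD 6: (-7.348,1.652) -> (-5.796,7.447) [heading=75, draw]
  RT 60: heading 75 -> 15
  -- iteration 6/6 --
  FD 6: (-5.796,7.447) -> (0,9) [heading=15, draw]
  RT 60: heading 15 -> 315
]
Final: pos=(0,9), heading=315, 6 segment(s) drawn

Start position: (0, 9)
Final position: (0, 9)
Distance = 0; < 1e-6 -> CLOSED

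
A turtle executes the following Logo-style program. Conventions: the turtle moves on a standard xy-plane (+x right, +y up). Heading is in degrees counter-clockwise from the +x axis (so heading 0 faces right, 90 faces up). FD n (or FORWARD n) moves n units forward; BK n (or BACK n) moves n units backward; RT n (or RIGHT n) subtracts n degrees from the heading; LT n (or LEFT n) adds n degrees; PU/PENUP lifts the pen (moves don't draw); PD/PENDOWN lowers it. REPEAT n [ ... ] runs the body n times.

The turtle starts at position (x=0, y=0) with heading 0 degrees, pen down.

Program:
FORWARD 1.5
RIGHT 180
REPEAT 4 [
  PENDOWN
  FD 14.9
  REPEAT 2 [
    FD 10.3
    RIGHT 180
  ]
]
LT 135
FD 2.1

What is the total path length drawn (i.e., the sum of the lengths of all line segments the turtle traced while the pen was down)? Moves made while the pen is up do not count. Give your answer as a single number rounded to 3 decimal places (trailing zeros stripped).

Executing turtle program step by step:
Start: pos=(0,0), heading=0, pen down
FD 1.5: (0,0) -> (1.5,0) [heading=0, draw]
RT 180: heading 0 -> 180
REPEAT 4 [
  -- iteration 1/4 --
  PD: pen down
  FD 14.9: (1.5,0) -> (-13.4,0) [heading=180, draw]
  REPEAT 2 [
    -- iteration 1/2 --
    FD 10.3: (-13.4,0) -> (-23.7,0) [heading=180, draw]
    RT 180: heading 180 -> 0
    -- iteration 2/2 --
    FD 10.3: (-23.7,0) -> (-13.4,0) [heading=0, draw]
    RT 180: heading 0 -> 180
  ]
  -- iteration 2/4 --
  PD: pen down
  FD 14.9: (-13.4,0) -> (-28.3,0) [heading=180, draw]
  REPEAT 2 [
    -- iteration 1/2 --
    FD 10.3: (-28.3,0) -> (-38.6,0) [heading=180, draw]
    RT 180: heading 180 -> 0
    -- iteration 2/2 --
    FD 10.3: (-38.6,0) -> (-28.3,0) [heading=0, draw]
    RT 180: heading 0 -> 180
  ]
  -- iteration 3/4 --
  PD: pen down
  FD 14.9: (-28.3,0) -> (-43.2,0) [heading=180, draw]
  REPEAT 2 [
    -- iteration 1/2 --
    FD 10.3: (-43.2,0) -> (-53.5,0) [heading=180, draw]
    RT 180: heading 180 -> 0
    -- iteration 2/2 --
    FD 10.3: (-53.5,0) -> (-43.2,0) [heading=0, draw]
    RT 180: heading 0 -> 180
  ]
  -- iteration 4/4 --
  PD: pen down
  FD 14.9: (-43.2,0) -> (-58.1,0) [heading=180, draw]
  REPEAT 2 [
    -- iteration 1/2 --
    FD 10.3: (-58.1,0) -> (-68.4,0) [heading=180, draw]
    RT 180: heading 180 -> 0
    -- iteration 2/2 --
    FD 10.3: (-68.4,0) -> (-58.1,0) [heading=0, draw]
    RT 180: heading 0 -> 180
  ]
]
LT 135: heading 180 -> 315
FD 2.1: (-58.1,0) -> (-56.615,-1.485) [heading=315, draw]
Final: pos=(-56.615,-1.485), heading=315, 14 segment(s) drawn

Segment lengths:
  seg 1: (0,0) -> (1.5,0), length = 1.5
  seg 2: (1.5,0) -> (-13.4,0), length = 14.9
  seg 3: (-13.4,0) -> (-23.7,0), length = 10.3
  seg 4: (-23.7,0) -> (-13.4,0), length = 10.3
  seg 5: (-13.4,0) -> (-28.3,0), length = 14.9
  seg 6: (-28.3,0) -> (-38.6,0), length = 10.3
  seg 7: (-38.6,0) -> (-28.3,0), length = 10.3
  seg 8: (-28.3,0) -> (-43.2,0), length = 14.9
  seg 9: (-43.2,0) -> (-53.5,0), length = 10.3
  seg 10: (-53.5,0) -> (-43.2,0), length = 10.3
  seg 11: (-43.2,0) -> (-58.1,0), length = 14.9
  seg 12: (-58.1,0) -> (-68.4,0), length = 10.3
  seg 13: (-68.4,0) -> (-58.1,0), length = 10.3
  seg 14: (-58.1,0) -> (-56.615,-1.485), length = 2.1
Total = 145.6

Answer: 145.6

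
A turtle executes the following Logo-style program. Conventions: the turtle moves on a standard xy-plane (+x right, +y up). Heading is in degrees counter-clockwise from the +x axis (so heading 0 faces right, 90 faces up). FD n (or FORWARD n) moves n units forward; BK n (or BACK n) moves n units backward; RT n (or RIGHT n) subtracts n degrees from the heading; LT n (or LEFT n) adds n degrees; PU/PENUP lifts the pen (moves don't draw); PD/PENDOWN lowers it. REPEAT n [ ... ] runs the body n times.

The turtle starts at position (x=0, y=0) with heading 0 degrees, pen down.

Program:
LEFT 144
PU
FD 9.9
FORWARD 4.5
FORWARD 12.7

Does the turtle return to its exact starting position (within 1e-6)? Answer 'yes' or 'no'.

Executing turtle program step by step:
Start: pos=(0,0), heading=0, pen down
LT 144: heading 0 -> 144
PU: pen up
FD 9.9: (0,0) -> (-8.009,5.819) [heading=144, move]
FD 4.5: (-8.009,5.819) -> (-11.65,8.464) [heading=144, move]
FD 12.7: (-11.65,8.464) -> (-21.924,15.929) [heading=144, move]
Final: pos=(-21.924,15.929), heading=144, 0 segment(s) drawn

Start position: (0, 0)
Final position: (-21.924, 15.929)
Distance = 27.1; >= 1e-6 -> NOT closed

Answer: no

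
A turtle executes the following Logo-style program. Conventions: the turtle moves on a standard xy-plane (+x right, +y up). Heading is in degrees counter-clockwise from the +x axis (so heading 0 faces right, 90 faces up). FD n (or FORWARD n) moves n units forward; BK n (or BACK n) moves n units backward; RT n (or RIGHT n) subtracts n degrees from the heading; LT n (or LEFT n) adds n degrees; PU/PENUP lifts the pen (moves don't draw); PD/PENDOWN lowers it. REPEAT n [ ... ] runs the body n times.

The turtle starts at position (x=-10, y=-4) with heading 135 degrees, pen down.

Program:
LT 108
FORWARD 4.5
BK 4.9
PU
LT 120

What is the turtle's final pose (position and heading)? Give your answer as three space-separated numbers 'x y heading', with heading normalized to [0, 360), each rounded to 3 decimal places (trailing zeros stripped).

Executing turtle program step by step:
Start: pos=(-10,-4), heading=135, pen down
LT 108: heading 135 -> 243
FD 4.5: (-10,-4) -> (-12.043,-8.01) [heading=243, draw]
BK 4.9: (-12.043,-8.01) -> (-9.818,-3.644) [heading=243, draw]
PU: pen up
LT 120: heading 243 -> 3
Final: pos=(-9.818,-3.644), heading=3, 2 segment(s) drawn

Answer: -9.818 -3.644 3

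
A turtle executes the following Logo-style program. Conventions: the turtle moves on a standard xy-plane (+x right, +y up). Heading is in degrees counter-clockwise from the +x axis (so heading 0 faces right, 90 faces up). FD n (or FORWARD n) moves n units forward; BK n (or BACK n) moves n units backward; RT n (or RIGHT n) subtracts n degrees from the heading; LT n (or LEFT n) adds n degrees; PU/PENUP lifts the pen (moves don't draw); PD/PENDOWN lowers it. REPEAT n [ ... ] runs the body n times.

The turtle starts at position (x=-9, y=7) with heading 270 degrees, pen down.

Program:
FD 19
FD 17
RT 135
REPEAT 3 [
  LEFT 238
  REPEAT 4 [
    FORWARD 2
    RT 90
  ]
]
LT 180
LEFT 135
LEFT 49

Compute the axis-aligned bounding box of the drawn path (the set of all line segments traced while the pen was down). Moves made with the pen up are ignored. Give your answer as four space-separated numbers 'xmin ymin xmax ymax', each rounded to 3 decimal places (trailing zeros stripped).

Answer: -11.542 -30.949 -6.601 7

Derivation:
Executing turtle program step by step:
Start: pos=(-9,7), heading=270, pen down
FD 19: (-9,7) -> (-9,-12) [heading=270, draw]
FD 17: (-9,-12) -> (-9,-29) [heading=270, draw]
RT 135: heading 270 -> 135
REPEAT 3 [
  -- iteration 1/3 --
  LT 238: heading 135 -> 13
  REPEAT 4 [
    -- iteration 1/4 --
    FD 2: (-9,-29) -> (-7.051,-28.55) [heading=13, draw]
    RT 90: heading 13 -> 283
    -- iteration 2/4 --
    FD 2: (-7.051,-28.55) -> (-6.601,-30.499) [heading=283, draw]
    RT 90: heading 283 -> 193
    -- iteration 3/4 --
    FD 2: (-6.601,-30.499) -> (-8.55,-30.949) [heading=193, draw]
    RT 90: heading 193 -> 103
    -- iteration 4/4 --
    FD 2: (-8.55,-30.949) -> (-9,-29) [heading=103, draw]
    RT 90: heading 103 -> 13
  ]
  -- iteration 2/3 --
  LT 238: heading 13 -> 251
  REPEAT 4 [
    -- iteration 1/4 --
    FD 2: (-9,-29) -> (-9.651,-30.891) [heading=251, draw]
    RT 90: heading 251 -> 161
    -- iteration 2/4 --
    FD 2: (-9.651,-30.891) -> (-11.542,-30.24) [heading=161, draw]
    RT 90: heading 161 -> 71
    -- iteration 3/4 --
    FD 2: (-11.542,-30.24) -> (-10.891,-28.349) [heading=71, draw]
    RT 90: heading 71 -> 341
    -- iteration 4/4 --
    FD 2: (-10.891,-28.349) -> (-9,-29) [heading=341, draw]
    RT 90: heading 341 -> 251
  ]
  -- iteration 3/3 --
  LT 238: heading 251 -> 129
  REPEAT 4 [
    -- iteration 1/4 --
    FD 2: (-9,-29) -> (-10.259,-27.446) [heading=129, draw]
    RT 90: heading 129 -> 39
    -- iteration 2/4 --
    FD 2: (-10.259,-27.446) -> (-8.704,-26.187) [heading=39, draw]
    RT 90: heading 39 -> 309
    -- iteration 3/4 --
    FD 2: (-8.704,-26.187) -> (-7.446,-27.741) [heading=309, draw]
    RT 90: heading 309 -> 219
    -- iteration 4/4 --
    FD 2: (-7.446,-27.741) -> (-9,-29) [heading=219, draw]
    RT 90: heading 219 -> 129
  ]
]
LT 180: heading 129 -> 309
LT 135: heading 309 -> 84
LT 49: heading 84 -> 133
Final: pos=(-9,-29), heading=133, 14 segment(s) drawn

Segment endpoints: x in {-11.542, -10.891, -10.259, -9.651, -9, -9, -9, -8.704, -8.55, -7.446, -7.051, -6.601}, y in {-30.949, -30.891, -30.499, -30.24, -29, -28.55, -28.349, -27.741, -27.446, -26.187, -12, 7}
xmin=-11.542, ymin=-30.949, xmax=-6.601, ymax=7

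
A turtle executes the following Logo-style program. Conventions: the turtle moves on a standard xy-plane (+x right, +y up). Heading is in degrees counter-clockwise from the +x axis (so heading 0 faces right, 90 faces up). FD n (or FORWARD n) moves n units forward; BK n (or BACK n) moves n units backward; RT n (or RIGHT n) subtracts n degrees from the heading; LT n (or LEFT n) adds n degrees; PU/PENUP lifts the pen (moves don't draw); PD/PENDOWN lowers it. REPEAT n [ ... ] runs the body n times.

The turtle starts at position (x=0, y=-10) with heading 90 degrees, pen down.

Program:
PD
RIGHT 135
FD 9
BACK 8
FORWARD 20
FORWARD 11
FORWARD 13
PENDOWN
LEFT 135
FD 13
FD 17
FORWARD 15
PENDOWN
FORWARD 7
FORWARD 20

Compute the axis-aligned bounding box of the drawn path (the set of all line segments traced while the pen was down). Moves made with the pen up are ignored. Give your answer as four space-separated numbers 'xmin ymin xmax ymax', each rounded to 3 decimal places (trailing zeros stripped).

Answer: 0 -41.82 31.82 30.18

Derivation:
Executing turtle program step by step:
Start: pos=(0,-10), heading=90, pen down
PD: pen down
RT 135: heading 90 -> 315
FD 9: (0,-10) -> (6.364,-16.364) [heading=315, draw]
BK 8: (6.364,-16.364) -> (0.707,-10.707) [heading=315, draw]
FD 20: (0.707,-10.707) -> (14.849,-24.849) [heading=315, draw]
FD 11: (14.849,-24.849) -> (22.627,-32.627) [heading=315, draw]
FD 13: (22.627,-32.627) -> (31.82,-41.82) [heading=315, draw]
PD: pen down
LT 135: heading 315 -> 90
FD 13: (31.82,-41.82) -> (31.82,-28.82) [heading=90, draw]
FD 17: (31.82,-28.82) -> (31.82,-11.82) [heading=90, draw]
FD 15: (31.82,-11.82) -> (31.82,3.18) [heading=90, draw]
PD: pen down
FD 7: (31.82,3.18) -> (31.82,10.18) [heading=90, draw]
FD 20: (31.82,10.18) -> (31.82,30.18) [heading=90, draw]
Final: pos=(31.82,30.18), heading=90, 10 segment(s) drawn

Segment endpoints: x in {0, 0.707, 6.364, 14.849, 22.627, 31.82}, y in {-41.82, -32.627, -28.82, -24.849, -16.364, -11.82, -10.707, -10, 3.18, 10.18, 30.18}
xmin=0, ymin=-41.82, xmax=31.82, ymax=30.18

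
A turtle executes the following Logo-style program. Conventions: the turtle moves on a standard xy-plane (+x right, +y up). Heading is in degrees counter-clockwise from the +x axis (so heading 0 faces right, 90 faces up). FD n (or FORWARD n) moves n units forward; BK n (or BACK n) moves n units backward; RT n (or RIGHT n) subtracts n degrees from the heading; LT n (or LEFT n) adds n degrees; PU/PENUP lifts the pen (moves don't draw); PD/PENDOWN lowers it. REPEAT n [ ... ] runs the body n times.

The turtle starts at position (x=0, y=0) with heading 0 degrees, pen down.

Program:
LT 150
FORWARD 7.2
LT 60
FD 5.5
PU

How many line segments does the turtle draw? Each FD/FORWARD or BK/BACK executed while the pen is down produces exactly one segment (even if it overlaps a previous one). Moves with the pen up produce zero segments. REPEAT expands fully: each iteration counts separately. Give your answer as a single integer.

Executing turtle program step by step:
Start: pos=(0,0), heading=0, pen down
LT 150: heading 0 -> 150
FD 7.2: (0,0) -> (-6.235,3.6) [heading=150, draw]
LT 60: heading 150 -> 210
FD 5.5: (-6.235,3.6) -> (-10.999,0.85) [heading=210, draw]
PU: pen up
Final: pos=(-10.999,0.85), heading=210, 2 segment(s) drawn
Segments drawn: 2

Answer: 2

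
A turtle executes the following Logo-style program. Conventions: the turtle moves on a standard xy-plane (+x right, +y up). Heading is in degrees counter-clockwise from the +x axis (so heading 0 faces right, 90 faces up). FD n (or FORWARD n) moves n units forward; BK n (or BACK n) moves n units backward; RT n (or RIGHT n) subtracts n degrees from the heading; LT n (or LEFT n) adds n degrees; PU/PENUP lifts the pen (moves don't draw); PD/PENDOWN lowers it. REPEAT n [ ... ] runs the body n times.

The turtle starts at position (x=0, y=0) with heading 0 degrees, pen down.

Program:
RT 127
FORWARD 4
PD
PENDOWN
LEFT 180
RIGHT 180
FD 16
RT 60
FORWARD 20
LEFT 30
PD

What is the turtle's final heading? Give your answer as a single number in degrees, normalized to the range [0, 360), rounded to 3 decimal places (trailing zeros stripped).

Answer: 203

Derivation:
Executing turtle program step by step:
Start: pos=(0,0), heading=0, pen down
RT 127: heading 0 -> 233
FD 4: (0,0) -> (-2.407,-3.195) [heading=233, draw]
PD: pen down
PD: pen down
LT 180: heading 233 -> 53
RT 180: heading 53 -> 233
FD 16: (-2.407,-3.195) -> (-12.036,-15.973) [heading=233, draw]
RT 60: heading 233 -> 173
FD 20: (-12.036,-15.973) -> (-31.887,-13.535) [heading=173, draw]
LT 30: heading 173 -> 203
PD: pen down
Final: pos=(-31.887,-13.535), heading=203, 3 segment(s) drawn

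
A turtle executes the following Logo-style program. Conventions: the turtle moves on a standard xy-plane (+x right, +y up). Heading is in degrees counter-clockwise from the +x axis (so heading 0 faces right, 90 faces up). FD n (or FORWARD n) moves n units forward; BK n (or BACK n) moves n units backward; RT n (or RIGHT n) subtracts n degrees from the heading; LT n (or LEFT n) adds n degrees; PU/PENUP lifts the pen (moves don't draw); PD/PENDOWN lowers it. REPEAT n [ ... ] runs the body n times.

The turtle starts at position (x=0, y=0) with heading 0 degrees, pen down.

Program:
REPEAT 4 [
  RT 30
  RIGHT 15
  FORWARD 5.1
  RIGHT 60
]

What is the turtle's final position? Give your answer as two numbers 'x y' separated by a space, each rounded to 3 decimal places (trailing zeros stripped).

Executing turtle program step by step:
Start: pos=(0,0), heading=0, pen down
REPEAT 4 [
  -- iteration 1/4 --
  RT 30: heading 0 -> 330
  RT 15: heading 330 -> 315
  FD 5.1: (0,0) -> (3.606,-3.606) [heading=315, draw]
  RT 60: heading 315 -> 255
  -- iteration 2/4 --
  RT 30: heading 255 -> 225
  RT 15: heading 225 -> 210
  FD 5.1: (3.606,-3.606) -> (-0.81,-6.156) [heading=210, draw]
  RT 60: heading 210 -> 150
  -- iteration 3/4 --
  RT 30: heading 150 -> 120
  RT 15: heading 120 -> 105
  FD 5.1: (-0.81,-6.156) -> (-2.13,-1.23) [heading=105, draw]
  RT 60: heading 105 -> 45
  -- iteration 4/4 --
  RT 30: heading 45 -> 15
  RT 15: heading 15 -> 0
  FD 5.1: (-2.13,-1.23) -> (2.97,-1.23) [heading=0, draw]
  RT 60: heading 0 -> 300
]
Final: pos=(2.97,-1.23), heading=300, 4 segment(s) drawn

Answer: 2.97 -1.23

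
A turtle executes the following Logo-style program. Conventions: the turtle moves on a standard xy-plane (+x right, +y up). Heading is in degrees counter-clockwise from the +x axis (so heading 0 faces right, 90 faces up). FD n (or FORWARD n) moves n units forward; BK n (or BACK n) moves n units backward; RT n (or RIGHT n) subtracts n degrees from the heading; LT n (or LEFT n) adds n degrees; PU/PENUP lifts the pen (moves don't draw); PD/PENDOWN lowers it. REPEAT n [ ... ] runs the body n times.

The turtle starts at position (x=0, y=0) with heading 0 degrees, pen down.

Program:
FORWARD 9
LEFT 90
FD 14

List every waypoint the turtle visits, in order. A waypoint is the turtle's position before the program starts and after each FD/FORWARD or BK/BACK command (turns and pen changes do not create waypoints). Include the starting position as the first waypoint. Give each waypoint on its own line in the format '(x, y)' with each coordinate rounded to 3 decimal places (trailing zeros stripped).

Answer: (0, 0)
(9, 0)
(9, 14)

Derivation:
Executing turtle program step by step:
Start: pos=(0,0), heading=0, pen down
FD 9: (0,0) -> (9,0) [heading=0, draw]
LT 90: heading 0 -> 90
FD 14: (9,0) -> (9,14) [heading=90, draw]
Final: pos=(9,14), heading=90, 2 segment(s) drawn
Waypoints (3 total):
(0, 0)
(9, 0)
(9, 14)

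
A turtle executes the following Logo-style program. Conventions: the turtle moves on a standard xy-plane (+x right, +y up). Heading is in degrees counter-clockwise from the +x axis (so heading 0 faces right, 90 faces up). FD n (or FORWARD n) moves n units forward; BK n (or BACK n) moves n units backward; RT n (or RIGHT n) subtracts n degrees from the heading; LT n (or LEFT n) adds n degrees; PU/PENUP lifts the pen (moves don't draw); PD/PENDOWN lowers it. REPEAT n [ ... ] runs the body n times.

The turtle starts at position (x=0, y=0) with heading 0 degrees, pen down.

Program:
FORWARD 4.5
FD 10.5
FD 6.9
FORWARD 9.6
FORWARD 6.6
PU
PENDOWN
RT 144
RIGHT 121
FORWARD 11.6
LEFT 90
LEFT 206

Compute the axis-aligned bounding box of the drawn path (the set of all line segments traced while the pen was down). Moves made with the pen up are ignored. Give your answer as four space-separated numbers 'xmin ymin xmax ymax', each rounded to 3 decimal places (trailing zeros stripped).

Answer: 0 0 38.1 11.556

Derivation:
Executing turtle program step by step:
Start: pos=(0,0), heading=0, pen down
FD 4.5: (0,0) -> (4.5,0) [heading=0, draw]
FD 10.5: (4.5,0) -> (15,0) [heading=0, draw]
FD 6.9: (15,0) -> (21.9,0) [heading=0, draw]
FD 9.6: (21.9,0) -> (31.5,0) [heading=0, draw]
FD 6.6: (31.5,0) -> (38.1,0) [heading=0, draw]
PU: pen up
PD: pen down
RT 144: heading 0 -> 216
RT 121: heading 216 -> 95
FD 11.6: (38.1,0) -> (37.089,11.556) [heading=95, draw]
LT 90: heading 95 -> 185
LT 206: heading 185 -> 31
Final: pos=(37.089,11.556), heading=31, 6 segment(s) drawn

Segment endpoints: x in {0, 4.5, 15, 21.9, 31.5, 37.089, 38.1}, y in {0, 11.556}
xmin=0, ymin=0, xmax=38.1, ymax=11.556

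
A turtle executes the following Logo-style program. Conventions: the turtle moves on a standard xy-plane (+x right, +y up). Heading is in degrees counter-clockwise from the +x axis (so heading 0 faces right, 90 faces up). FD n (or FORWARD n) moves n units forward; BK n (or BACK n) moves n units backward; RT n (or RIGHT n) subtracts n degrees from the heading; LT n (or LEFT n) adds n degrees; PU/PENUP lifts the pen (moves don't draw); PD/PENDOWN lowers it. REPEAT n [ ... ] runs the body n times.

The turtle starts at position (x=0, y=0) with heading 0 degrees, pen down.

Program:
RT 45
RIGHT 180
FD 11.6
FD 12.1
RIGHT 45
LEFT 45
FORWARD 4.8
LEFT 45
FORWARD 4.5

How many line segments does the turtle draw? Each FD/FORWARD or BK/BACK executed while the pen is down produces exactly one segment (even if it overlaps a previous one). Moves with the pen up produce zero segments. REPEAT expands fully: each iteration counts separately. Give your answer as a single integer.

Executing turtle program step by step:
Start: pos=(0,0), heading=0, pen down
RT 45: heading 0 -> 315
RT 180: heading 315 -> 135
FD 11.6: (0,0) -> (-8.202,8.202) [heading=135, draw]
FD 12.1: (-8.202,8.202) -> (-16.758,16.758) [heading=135, draw]
RT 45: heading 135 -> 90
LT 45: heading 90 -> 135
FD 4.8: (-16.758,16.758) -> (-20.153,20.153) [heading=135, draw]
LT 45: heading 135 -> 180
FD 4.5: (-20.153,20.153) -> (-24.653,20.153) [heading=180, draw]
Final: pos=(-24.653,20.153), heading=180, 4 segment(s) drawn
Segments drawn: 4

Answer: 4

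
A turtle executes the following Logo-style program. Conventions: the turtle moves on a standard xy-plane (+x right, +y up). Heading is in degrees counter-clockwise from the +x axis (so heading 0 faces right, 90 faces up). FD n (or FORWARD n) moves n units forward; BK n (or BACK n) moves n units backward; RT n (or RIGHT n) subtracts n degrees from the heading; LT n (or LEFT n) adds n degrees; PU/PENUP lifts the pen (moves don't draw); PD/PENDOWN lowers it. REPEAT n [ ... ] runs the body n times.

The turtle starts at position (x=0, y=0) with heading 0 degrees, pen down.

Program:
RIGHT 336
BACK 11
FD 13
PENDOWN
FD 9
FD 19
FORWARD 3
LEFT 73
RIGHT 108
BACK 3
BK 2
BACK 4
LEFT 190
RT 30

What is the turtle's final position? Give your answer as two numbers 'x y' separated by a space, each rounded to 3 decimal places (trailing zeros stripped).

Answer: 21.312 15.14

Derivation:
Executing turtle program step by step:
Start: pos=(0,0), heading=0, pen down
RT 336: heading 0 -> 24
BK 11: (0,0) -> (-10.049,-4.474) [heading=24, draw]
FD 13: (-10.049,-4.474) -> (1.827,0.813) [heading=24, draw]
PD: pen down
FD 9: (1.827,0.813) -> (10.049,4.474) [heading=24, draw]
FD 19: (10.049,4.474) -> (27.406,12.202) [heading=24, draw]
FD 3: (27.406,12.202) -> (30.147,13.422) [heading=24, draw]
LT 73: heading 24 -> 97
RT 108: heading 97 -> 349
BK 3: (30.147,13.422) -> (27.202,13.995) [heading=349, draw]
BK 2: (27.202,13.995) -> (25.239,14.376) [heading=349, draw]
BK 4: (25.239,14.376) -> (21.312,15.14) [heading=349, draw]
LT 190: heading 349 -> 179
RT 30: heading 179 -> 149
Final: pos=(21.312,15.14), heading=149, 8 segment(s) drawn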